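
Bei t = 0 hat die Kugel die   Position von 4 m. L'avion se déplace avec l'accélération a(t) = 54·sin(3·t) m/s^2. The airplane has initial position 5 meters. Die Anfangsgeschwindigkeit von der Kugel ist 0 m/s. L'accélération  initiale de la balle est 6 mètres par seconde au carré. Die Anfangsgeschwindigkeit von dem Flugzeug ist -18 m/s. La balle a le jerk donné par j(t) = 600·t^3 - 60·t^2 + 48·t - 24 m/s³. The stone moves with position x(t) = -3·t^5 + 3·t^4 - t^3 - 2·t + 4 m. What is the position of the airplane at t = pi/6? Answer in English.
We must find the integral of our acceleration equation a(t) = 54·sin(3·t) 2 times. The integral of acceleration is velocity. Using v(0) = -18, we get v(t) = -18·cos(3·t). The integral of velocity, with x(0) = 5, gives position: x(t) = 5 - 6·sin(3·t). From the given position equation x(t) = 5 - 6·sin(3·t), we substitute t = pi/6 to get x = -1.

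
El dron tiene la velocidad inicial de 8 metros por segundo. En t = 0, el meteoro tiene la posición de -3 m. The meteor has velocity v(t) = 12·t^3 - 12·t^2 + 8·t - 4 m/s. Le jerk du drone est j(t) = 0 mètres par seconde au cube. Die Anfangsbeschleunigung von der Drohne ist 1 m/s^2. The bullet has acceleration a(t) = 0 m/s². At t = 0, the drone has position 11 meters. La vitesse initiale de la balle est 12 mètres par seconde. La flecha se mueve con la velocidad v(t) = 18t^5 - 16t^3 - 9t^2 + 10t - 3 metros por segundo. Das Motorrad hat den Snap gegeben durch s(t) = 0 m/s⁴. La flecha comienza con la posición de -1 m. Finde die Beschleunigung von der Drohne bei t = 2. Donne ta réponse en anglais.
To find the answer, we compute 1 antiderivative of j(t) = 0. Taking ∫j(t)dt and applying a(0) = 1, we find a(t) = 1. From the given acceleration equation a(t) = 1, we substitute t = 2 to get a = 1.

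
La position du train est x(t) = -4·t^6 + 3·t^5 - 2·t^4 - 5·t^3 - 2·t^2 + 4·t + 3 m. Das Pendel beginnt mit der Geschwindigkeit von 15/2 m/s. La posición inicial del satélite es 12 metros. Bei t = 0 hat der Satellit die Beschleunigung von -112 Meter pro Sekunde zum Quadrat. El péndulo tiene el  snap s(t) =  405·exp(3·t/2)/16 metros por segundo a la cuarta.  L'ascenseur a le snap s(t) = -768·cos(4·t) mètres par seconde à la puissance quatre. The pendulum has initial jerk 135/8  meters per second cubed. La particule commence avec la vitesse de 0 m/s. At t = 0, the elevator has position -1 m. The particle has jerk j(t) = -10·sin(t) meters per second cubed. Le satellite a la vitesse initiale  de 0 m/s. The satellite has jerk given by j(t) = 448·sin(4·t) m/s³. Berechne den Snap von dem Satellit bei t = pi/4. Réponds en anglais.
Starting from jerk j(t) = 448·sin(4·t), we take 1 derivative. The derivative of jerk gives snap: s(t) = 1792·cos(4·t). From the given snap equation s(t) = 1792·cos(4·t), we substitute t = pi/4 to get s = -1792.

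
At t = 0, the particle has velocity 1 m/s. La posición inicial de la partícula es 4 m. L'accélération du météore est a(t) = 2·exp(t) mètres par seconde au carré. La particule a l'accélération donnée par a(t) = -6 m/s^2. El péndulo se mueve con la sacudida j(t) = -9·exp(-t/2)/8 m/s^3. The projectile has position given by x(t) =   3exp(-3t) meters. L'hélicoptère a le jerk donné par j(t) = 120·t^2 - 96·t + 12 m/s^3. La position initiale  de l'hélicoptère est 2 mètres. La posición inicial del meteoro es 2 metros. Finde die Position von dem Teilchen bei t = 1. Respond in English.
Starting from acceleration a(t) = -6, we take 2 antiderivatives. The integral of acceleration, with v(0) = 1, gives velocity: v(t) = 1 - 6·t. The antiderivative of velocity is position. Using x(0) = 4, we get x(t) = -3·t^2 + t + 4. We have position x(t) = -3·t^2 + t + 4. Substituting t = 1: x(1) = 2.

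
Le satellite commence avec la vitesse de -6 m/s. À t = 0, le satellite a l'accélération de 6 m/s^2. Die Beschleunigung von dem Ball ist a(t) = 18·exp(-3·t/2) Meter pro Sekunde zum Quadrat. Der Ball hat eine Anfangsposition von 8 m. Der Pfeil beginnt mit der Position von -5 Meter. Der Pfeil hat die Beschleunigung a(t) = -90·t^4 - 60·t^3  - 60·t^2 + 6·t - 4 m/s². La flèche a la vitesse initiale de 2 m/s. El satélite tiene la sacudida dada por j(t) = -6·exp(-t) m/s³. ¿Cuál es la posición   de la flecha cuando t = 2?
Debemos encontrar la integral de nuestra ecuación de la aceleración a(t) = -90·t^4 - 60·t^3 - 60·t^2 + 6·t - 4 2 veces. La antiderivada de la aceleración es la velocidad. Usando v(0) = 2, obtenemos v(t) = -18·t^5 - 15·t^4 - 20·t^3 + 3·t^2 - 4·t + 2. Integrando la velocidad y usando la condición inicial x(0) = -5, obtenemos x(t) = -3·t^6 - 3·t^5 - 5·t^4 + t^3 - 2·t^2 + 2·t - 5. Usando x(t) = -3·t^6 - 3·t^5 - 5·t^4 + t^3 - 2·t^2 + 2·t - 5 y sustituyendo t = 2, encontramos x = -369.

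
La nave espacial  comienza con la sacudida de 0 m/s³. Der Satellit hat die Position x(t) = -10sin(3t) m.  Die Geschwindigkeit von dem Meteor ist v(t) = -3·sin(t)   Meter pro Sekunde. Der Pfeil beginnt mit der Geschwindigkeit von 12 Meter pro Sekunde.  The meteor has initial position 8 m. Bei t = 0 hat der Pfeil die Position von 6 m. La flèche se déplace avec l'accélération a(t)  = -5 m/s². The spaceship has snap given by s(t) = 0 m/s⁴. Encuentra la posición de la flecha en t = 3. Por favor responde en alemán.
Wir müssen das Integral unserer Gleichung für die Beschleunigung a(t) = -5 2-mal finden. Das Integral von der Beschleunigung ist die Geschwindigkeit. Mit v(0) = 12 erhalten wir v(t) = 12 - 5·t. Mit ∫v(t)dt und Anwendung von x(0) = 6, finden wir x(t) = -5·t^2/2 + 12·t + 6. Aus der Gleichung für die Position x(t) = -5·t^2/2 + 12·t + 6, setzen wir t = 3 ein und erhalten x = 39/2.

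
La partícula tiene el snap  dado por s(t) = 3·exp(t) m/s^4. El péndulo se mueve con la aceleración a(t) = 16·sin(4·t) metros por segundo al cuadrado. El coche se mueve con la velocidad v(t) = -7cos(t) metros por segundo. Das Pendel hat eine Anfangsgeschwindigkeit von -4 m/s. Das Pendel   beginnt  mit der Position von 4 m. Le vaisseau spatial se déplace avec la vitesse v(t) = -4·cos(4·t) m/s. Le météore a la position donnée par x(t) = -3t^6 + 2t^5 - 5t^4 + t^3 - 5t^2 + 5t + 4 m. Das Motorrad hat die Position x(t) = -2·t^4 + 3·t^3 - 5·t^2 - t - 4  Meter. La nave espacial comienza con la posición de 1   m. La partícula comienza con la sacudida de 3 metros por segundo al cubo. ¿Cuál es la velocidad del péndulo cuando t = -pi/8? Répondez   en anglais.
Starting from acceleration a(t) = 16·sin(4·t), we take 1 antiderivative. The integral of acceleration is velocity. Using v(0) = -4, we get v(t) = -4·cos(4·t). From the given velocity equation v(t) = -4·cos(4·t), we substitute t = -pi/8 to get v = 0.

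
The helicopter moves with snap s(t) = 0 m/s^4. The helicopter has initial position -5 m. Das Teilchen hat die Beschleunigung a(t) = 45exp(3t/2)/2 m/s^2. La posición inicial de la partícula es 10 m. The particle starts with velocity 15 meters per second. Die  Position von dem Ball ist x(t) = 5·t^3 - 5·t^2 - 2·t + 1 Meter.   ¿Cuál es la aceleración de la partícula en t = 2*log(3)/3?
Tenemos la aceleración a(t) = 45·exp(3·t/2)/2. Sustituyendo t = 2*log(3)/3: a(2*log(3)/3) = 135/2.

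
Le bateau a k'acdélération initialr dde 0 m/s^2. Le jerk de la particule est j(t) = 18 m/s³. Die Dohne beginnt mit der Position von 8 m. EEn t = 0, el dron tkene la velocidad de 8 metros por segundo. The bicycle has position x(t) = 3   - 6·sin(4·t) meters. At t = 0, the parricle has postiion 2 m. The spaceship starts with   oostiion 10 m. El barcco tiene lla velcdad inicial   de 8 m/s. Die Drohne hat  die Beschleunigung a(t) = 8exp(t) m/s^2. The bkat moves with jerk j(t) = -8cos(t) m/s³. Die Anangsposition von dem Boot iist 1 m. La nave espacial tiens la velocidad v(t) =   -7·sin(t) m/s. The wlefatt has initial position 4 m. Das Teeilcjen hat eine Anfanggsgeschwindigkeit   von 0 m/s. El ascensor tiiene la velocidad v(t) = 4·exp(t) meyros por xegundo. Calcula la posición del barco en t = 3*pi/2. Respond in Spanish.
Partiendo de la sacudida j(t) = -8·cos(t), tomamos 3 antiderivadas. La antiderivada de la sacudida es la aceleración. Usando a(0) = 0, obtenemos a(t) = -8·sin(t). Integrando la aceleración y usando la condición inicial v(0) = 8, obtenemos v(t) = 8·cos(t). La integral de la velocidad es la posición. Usando x(0) = 1, obtenemos x(t) = 8·sin(t) + 1. De la ecuación de la posición x(t) = 8·sin(t) + 1, sustituimos t = 3*pi/2 para obtener x = -7.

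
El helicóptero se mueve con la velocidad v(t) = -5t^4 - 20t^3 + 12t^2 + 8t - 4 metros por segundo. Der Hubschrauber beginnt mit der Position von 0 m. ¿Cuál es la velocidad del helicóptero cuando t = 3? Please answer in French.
En utilisant v(t) = -5·t^4 - 20·t^3 + 12·t^2 + 8·t - 4 et en substituant t = 3, nous trouvons v = -817.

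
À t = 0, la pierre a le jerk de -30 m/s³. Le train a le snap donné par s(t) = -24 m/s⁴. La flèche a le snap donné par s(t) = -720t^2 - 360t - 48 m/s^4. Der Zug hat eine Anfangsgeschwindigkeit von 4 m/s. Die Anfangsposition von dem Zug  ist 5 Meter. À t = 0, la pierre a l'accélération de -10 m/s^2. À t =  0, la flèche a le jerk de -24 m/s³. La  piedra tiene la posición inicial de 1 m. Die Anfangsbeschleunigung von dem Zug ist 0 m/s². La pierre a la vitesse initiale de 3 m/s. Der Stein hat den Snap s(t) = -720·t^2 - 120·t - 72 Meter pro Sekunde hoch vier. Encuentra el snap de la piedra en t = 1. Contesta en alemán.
Wir haben den Snap s(t) = -720·t^2 - 120·t - 72. Durch Einsetzen von t = 1: s(1) = -912.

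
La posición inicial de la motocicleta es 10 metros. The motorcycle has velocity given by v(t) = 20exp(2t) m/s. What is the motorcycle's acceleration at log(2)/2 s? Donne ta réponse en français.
Pour résoudre ceci, nous devons prendre 1 dérivée de notre équation de la vitesse v(t) = 20·exp(2·t). La dérivée de la vitesse donne l'accélération: a(t) = 40·exp(2·t). En utilisant a(t) = 40·exp(2·t) et en substituant t = log(2)/2, nous trouvons a = 80.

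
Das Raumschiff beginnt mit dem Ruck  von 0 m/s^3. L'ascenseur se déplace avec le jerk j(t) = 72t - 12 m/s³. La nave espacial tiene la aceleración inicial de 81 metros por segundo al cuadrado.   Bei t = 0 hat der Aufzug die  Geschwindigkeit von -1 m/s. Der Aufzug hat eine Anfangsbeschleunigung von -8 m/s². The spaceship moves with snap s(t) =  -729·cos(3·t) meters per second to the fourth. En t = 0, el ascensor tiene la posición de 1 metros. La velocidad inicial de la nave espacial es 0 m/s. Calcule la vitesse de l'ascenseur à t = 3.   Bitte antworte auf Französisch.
Nous devons trouver l'intégrale de notre équation du jerk j(t) = 72·t - 12 2 fois. L'intégrale du jerk, avec a(0) = -8, donne l'accélération: a(t) = 36·t^2 - 12·t - 8. L'intégrale de l'accélération est la vitesse. En utilisant v(0) = -1, nous obtenons v(t) = 12·t^3 - 6·t^2 - 8·t - 1. En utilisant v(t) = 12·t^3 - 6·t^2 - 8·t - 1 et en substituant t = 3, nous trouvons v = 245.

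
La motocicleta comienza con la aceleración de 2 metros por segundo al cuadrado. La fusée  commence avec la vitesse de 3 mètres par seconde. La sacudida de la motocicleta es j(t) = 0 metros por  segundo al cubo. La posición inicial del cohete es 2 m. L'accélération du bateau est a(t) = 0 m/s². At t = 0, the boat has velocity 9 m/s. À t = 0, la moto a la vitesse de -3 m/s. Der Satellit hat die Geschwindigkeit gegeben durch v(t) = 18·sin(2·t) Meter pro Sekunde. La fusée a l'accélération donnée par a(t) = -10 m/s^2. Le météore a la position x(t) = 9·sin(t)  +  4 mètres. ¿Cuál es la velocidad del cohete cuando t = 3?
Partiendo de la aceleración a(t) = -10, tomamos 1 integral. Tomando ∫a(t)dt y aplicando v(0) = 3, encontramos v(t) = 3 - 10·t. De la ecuación de la velocidad v(t) = 3 - 10·t, sustituimos t = 3 para obtener v = -27.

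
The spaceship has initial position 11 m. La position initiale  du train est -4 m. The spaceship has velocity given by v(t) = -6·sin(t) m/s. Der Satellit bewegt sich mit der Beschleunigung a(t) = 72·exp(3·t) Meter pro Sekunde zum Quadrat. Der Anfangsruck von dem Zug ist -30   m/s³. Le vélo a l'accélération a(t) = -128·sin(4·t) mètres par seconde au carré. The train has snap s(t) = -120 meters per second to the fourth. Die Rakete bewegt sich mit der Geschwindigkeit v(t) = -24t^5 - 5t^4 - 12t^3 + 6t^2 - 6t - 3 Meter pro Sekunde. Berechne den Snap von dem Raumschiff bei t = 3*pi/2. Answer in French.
En partant de la vitesse v(t) = -6·sin(t), nous prenons 3 dérivées. En prenant d/dt de v(t), nous trouvons a(t) = -6·cos(t). En prenant d/dt de a(t), nous trouvons j(t) = 6·sin(t). En prenant d/dt de j(t), nous trouvons s(t) = 6·cos(t). En utilisant s(t) = 6·cos(t) et en substituant t = 3*pi/2, nous trouvons s = 0.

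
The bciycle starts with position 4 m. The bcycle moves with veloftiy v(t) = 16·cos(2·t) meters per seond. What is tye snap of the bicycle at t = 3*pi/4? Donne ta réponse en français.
Nous devons dériver notre équation de la vitesse v(t) = 16·cos(2·t) 3 fois. La dérivée de la vitesse donne l'accélération: a(t) = -32·sin(2·t). En dérivant l'accélération, nous obtenons le jerk: j(t) = -64·cos(2·t). En prenant d/dt de j(t), nous trouvons s(t) = 128·sin(2·t). De l'équation du snap s(t) = 128·sin(2·t), nous substituons t = 3*pi/4 pour obtenir s = -128.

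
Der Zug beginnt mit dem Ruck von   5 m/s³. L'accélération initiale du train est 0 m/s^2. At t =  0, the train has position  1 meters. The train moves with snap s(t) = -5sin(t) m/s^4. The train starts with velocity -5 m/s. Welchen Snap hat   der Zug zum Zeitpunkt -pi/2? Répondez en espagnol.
Usando s(t) = -5·sin(t) y sustituyendo t = -pi/2, encontramos s = 5.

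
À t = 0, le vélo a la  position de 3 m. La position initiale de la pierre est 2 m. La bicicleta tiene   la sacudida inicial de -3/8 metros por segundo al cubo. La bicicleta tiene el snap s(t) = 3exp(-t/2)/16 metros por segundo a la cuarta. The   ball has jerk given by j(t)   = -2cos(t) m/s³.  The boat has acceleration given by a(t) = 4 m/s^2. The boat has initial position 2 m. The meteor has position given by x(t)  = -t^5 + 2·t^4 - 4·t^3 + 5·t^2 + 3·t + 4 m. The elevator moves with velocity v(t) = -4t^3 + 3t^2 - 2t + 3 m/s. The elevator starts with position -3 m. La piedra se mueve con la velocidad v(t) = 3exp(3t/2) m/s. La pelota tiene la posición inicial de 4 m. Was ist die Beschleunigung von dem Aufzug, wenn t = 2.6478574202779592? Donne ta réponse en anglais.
Starting from velocity v(t) = -4·t^3 + 3·t^2 - 2·t + 3, we take 1 derivative. Differentiating velocity, we get acceleration: a(t) = -12·t^2 + 6·t - 2. We have acceleration a(t) = -12·t^2 + 6·t - 2. Substituting t = 2.6478574202779592: a(2.6478574202779592) = -70.2466424957848.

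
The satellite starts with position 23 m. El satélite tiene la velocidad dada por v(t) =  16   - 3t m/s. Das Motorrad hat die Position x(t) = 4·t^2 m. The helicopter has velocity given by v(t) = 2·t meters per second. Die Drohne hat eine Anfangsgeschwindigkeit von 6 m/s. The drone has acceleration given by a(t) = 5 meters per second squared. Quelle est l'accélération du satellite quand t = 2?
Pour résoudre ceci, nous devons prendre 1 dérivée de notre équation de la vitesse v(t) = 16 - 3·t. En prenant d/dt de v(t), nous trouvons a(t) = -3. En utilisant a(t) = -3 et en substituant t = 2, nous trouvons a = -3.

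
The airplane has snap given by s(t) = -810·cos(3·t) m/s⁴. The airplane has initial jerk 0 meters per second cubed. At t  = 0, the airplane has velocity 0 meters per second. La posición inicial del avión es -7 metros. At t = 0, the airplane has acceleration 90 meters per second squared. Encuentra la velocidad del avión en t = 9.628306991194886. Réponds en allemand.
Ausgehend von dem Snap s(t) = -810·cos(3·t), nehmen wir 3 Integrale. Mit ∫s(t)dt und Anwendung von j(0) = 0, finden wir j(t) = -270·sin(3·t). Die Stammfunktion von dem Ruck, mit a(0) = 90, ergibt die Beschleunigung: a(t) = 90·cos(3·t). Durch Integration von der Beschleunigung und Verwendung der Anfangsbedingung v(0) = 0, erhalten wir v(t) = 30·sin(3·t). Aus der Gleichung für die Geschwindigkeit v(t) = 30·sin(3·t), setzen wir t = 9.628306991194886 ein und erhalten v = -17.2004570864116.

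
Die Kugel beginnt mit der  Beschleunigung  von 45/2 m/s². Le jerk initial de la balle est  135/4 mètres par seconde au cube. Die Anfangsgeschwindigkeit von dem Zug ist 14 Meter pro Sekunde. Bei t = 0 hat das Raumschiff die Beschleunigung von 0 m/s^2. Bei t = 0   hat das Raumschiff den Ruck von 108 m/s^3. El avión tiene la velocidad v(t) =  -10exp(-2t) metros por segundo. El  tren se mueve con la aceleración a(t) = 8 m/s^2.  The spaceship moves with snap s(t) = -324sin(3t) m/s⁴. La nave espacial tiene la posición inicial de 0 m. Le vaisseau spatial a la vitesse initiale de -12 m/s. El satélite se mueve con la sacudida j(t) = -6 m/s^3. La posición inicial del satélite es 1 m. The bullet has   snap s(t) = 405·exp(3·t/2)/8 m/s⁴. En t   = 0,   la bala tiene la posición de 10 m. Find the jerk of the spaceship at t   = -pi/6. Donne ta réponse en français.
En partant du snap s(t) = -324·sin(3·t), nous prenons 1 intégrale. L'intégrale du snap, avec j(0) = 108, donne le jerk: j(t) = 108·cos(3·t). En utilisant j(t) = 108·cos(3·t) et en substituant t = -pi/6, nous trouvons j = 0.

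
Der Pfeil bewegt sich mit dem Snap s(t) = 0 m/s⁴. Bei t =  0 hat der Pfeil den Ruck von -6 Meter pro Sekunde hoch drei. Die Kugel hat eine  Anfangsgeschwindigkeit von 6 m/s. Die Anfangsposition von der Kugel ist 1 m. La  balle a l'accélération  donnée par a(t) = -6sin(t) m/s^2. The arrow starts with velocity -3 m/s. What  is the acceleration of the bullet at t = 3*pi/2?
We have acceleration a(t) = -6·sin(t). Substituting t = 3*pi/2: a(3*pi/2) = 6.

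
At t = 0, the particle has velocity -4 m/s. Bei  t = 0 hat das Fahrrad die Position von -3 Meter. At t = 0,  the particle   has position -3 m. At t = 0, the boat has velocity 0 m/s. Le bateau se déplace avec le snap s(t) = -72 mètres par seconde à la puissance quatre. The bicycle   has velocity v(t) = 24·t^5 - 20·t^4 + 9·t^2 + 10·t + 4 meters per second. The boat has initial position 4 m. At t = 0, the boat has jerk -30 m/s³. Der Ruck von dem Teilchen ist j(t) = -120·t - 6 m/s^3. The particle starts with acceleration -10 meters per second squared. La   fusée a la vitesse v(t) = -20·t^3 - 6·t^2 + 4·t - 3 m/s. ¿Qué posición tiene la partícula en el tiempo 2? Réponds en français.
Pour résoudre ceci, nous devons prendre 3 primitives de notre équation du jerk j(t) = -120·t - 6. L'intégrale du jerk est l'accélération. En utilisant a(0) = -10, nous obtenons a(t) = -60·t^2 - 6·t - 10. En prenant ∫a(t)dt et en appliquant v(0) = -4, nous trouvons v(t) = -20·t^3 - 3·t^2 - 10·t - 4. La primitive de la vitesse, avec x(0) = -3, donne la position: x(t) = -5·t^4 - t^3 - 5·t^2 - 4·t - 3. En utilisant x(t) = -5·t^4 - t^3 - 5·t^2 - 4·t - 3 et en substituant t = 2, nous trouvons x = -119.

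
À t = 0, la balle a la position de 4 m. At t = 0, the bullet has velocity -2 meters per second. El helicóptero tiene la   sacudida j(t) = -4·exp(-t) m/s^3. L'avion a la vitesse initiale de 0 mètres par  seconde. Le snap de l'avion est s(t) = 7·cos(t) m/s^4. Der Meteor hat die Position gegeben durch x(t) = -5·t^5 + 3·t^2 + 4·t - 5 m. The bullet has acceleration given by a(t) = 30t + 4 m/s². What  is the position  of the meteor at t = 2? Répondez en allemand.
Aus der Gleichung für die Position x(t) = -5·t^5 + 3·t^2 + 4·t - 5, setzen wir t = 2 ein und erhalten x = -145.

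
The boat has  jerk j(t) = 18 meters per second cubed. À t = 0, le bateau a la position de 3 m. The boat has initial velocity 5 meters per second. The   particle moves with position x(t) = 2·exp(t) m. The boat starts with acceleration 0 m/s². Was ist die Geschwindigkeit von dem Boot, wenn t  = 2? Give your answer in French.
En partant du jerk j(t) = 18, nous prenons 2 primitives. En prenant ∫j(t)dt et en appliquant a(0) = 0, nous trouvons a(t) = 18·t. La primitive de l'accélération est la vitesse. En utilisant v(0) = 5, nous obtenons v(t) = 9·t^2 + 5. Nous avons la vitesse v(t) = 9·t^2 + 5. En substituant t = 2: v(2) = 41.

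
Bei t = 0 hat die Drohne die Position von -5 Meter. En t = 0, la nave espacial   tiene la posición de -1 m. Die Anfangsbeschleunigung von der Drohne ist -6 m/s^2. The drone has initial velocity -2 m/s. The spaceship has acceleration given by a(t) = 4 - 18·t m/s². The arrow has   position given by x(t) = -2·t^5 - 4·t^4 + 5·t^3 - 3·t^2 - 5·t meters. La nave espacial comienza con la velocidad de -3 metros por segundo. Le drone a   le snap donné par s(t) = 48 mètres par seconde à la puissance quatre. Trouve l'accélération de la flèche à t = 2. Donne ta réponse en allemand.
Ausgehend von der Position x(t) = -2·t^5 - 4·t^4 + 5·t^3 - 3·t^2 - 5·t, nehmen wir 2 Ableitungen. Die Ableitung von der Position ergibt die Geschwindigkeit: v(t) = -10·t^4 - 16·t^3 + 15·t^2 - 6·t - 5. Die Ableitung von der Geschwindigkeit ergibt die Beschleunigung: a(t) = -40·t^3 - 48·t^2 + 30·t - 6. Wir haben die Beschleunigung a(t) = -40·t^3 - 48·t^2 + 30·t - 6. Durch Einsetzen von t = 2: a(2) = -458.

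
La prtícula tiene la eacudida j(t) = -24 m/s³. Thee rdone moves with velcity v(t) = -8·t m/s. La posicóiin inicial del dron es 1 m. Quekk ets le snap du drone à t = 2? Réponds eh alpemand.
Ausgehend von der Geschwindigkeit v(t) = -8·t, nehmen wir 3 Ableitungen. Durch Ableiten von der Geschwindigkeit erhalten wir die Beschleunigung: a(t) = -8. Die Ableitung von der Beschleunigung ergibt den Ruck: j(t) = 0. Mit d/dt von j(t) finden wir s(t) = 0. Aus der Gleichung für den Snap s(t) = 0, setzen wir t = 2 ein und erhalten s = 0.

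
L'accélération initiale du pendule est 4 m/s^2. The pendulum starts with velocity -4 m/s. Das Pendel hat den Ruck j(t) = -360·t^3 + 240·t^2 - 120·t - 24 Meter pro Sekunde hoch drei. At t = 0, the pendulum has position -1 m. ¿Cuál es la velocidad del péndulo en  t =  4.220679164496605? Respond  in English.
To find the answer, we compute 2 integrals of j(t) = -360·t^3 + 240·t^2 - 120·t - 24. The antiderivative of jerk, with a(0) = 4, gives acceleration: a(t) = -90·t^4 + 80·t^3 - 60·t^2 - 24·t + 4. Taking ∫a(t)dt and applying v(0) = -4, we find v(t) = -18·t^5 + 20·t^4 - 20·t^3 - 12·t^2 + 4·t - 4. We have velocity v(t) = -18·t^5 + 20·t^4 - 20·t^3 - 12·t^2 + 4·t - 4. Substituting t = 4.220679164496605: v(4.220679164496605) = -19467.0533737574.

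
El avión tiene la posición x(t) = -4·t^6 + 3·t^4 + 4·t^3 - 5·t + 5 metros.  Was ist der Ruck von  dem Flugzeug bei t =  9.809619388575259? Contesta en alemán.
Ausgehend von der Position x(t) = -4·t^6 + 3·t^4 + 4·t^3 - 5·t + 5, nehmen wir 3 Ableitungen. Mit d/dt von x(t) finden wir v(t) = -24·t^5 + 12·t^3 + 12·t^2 - 5. Die Ableitung von der Geschwindigkeit ergibt die Beschleunigung: a(t) = -120·t^4 + 36·t^2 + 24·t. Die Ableitung von der Beschleunigung ergibt den Ruck: j(t) = -480·t^3 + 72·t + 24. Mit j(t) = -480·t^3 + 72·t + 24 und Einsetzen von t = 9.809619388575259, finden wir j = -452373.512005267.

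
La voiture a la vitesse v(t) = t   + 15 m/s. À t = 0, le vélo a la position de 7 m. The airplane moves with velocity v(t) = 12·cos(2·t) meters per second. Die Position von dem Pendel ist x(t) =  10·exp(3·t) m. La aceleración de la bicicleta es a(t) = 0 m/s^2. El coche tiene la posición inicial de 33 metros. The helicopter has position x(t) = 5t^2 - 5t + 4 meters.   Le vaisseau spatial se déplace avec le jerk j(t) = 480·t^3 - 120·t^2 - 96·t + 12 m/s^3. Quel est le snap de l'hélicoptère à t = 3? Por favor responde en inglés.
We must differentiate our position equation x(t) = 5·t^2 - 5·t + 4 4 times. Differentiating position, we get velocity: v(t) = 10·t - 5. The derivative of velocity gives acceleration: a(t) = 10. Taking d/dt of a(t), we find j(t) = 0. Differentiating jerk, we get snap: s(t) = 0. Using s(t) = 0 and substituting t = 3, we find s = 0.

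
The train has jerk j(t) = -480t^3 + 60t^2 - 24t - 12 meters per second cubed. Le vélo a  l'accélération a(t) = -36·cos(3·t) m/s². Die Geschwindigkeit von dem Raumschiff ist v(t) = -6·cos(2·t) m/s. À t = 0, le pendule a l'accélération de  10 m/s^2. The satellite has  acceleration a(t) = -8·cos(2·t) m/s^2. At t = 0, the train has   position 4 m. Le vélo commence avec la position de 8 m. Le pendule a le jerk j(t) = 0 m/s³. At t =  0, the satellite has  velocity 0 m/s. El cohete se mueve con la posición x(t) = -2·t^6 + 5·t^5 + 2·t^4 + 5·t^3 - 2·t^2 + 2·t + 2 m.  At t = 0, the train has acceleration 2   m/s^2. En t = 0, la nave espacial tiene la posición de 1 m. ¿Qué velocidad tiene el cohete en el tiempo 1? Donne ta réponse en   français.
Nous devons dériver notre équation de la position x(t) = -2·t^6 + 5·t^5 + 2·t^4 + 5·t^3 - 2·t^2 + 2·t + 2 1 fois. La dérivée de la position donne la vitesse: v(t) = -12·t^5 + 25·t^4 + 8·t^3 + 15·t^2 - 4·t + 2. Nous avons la vitesse v(t) = -12·t^5 + 25·t^4 + 8·t^3 + 15·t^2 - 4·t + 2. En substituant t = 1: v(1) = 34.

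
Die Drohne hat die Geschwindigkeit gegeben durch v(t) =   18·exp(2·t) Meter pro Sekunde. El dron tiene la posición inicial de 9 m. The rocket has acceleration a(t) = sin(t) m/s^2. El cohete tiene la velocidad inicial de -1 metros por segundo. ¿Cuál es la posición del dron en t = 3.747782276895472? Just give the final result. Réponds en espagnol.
x(3.747782276895472) = 16200.3662846292.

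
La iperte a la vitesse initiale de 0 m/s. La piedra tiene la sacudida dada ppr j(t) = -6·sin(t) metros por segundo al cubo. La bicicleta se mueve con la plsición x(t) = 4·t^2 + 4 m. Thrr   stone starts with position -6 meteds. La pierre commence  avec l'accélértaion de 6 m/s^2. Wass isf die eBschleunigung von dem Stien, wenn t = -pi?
Wir müssen unsere Gleichung für den Ruck j(t) = -6·sin(t) 1-mal integrieren. Die Stammfunktion von dem Ruck ist die Beschleunigung. Mit a(0) = 6 erhalten wir a(t) = 6·cos(t). Mit a(t) = 6·cos(t) und Einsetzen von t = -pi, finden wir a = -6.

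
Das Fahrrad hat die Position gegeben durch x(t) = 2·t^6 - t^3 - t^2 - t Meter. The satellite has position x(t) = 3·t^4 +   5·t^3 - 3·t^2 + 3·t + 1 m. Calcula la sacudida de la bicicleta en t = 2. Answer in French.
En partant de la position x(t) = 2·t^6 - t^3 - t^2 - t, nous prenons 3 dérivées. En prenant d/dt de x(t), nous trouvons v(t) = 12·t^5 - 3·t^2 - 2·t - 1. En dérivant la vitesse, nous obtenons l'accélération: a(t) = 60·t^4 - 6·t - 2. En dérivant l'accélération, nous obtenons le jerk: j(t) = 240·t^3 - 6. De l'équation du jerk j(t) = 240·t^3 - 6, nous substituons t = 2 pour obtenir j = 1914.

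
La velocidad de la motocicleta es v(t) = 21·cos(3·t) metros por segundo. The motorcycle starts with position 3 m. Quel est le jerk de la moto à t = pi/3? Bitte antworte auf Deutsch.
Um dies zu lösen, müssen wir 2 Ableitungen unserer Gleichung für die Geschwindigkeit v(t) = 21·cos(3·t) nehmen. Mit d/dt von v(t) finden wir a(t) = -63·sin(3·t). Durch Ableiten von der Beschleunigung erhalten wir den Ruck: j(t) = -189·cos(3·t). Wir haben den Ruck j(t) = -189·cos(3·t). Durch Einsetzen von t = pi/3: j(pi/3) = 189.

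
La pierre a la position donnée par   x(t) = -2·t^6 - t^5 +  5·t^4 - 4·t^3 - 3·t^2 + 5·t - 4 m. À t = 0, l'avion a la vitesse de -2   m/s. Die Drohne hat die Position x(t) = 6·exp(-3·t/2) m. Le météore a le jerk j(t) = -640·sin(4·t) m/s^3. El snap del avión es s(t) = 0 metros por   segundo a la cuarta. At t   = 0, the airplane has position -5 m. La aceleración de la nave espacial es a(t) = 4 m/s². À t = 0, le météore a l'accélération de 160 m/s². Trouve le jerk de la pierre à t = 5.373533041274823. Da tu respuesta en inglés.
We must differentiate our position equation x(t) = -2·t^6 - t^5 + 5·t^4 - 4·t^3 - 3·t^2 + 5·t - 4 3 times. The derivative of position gives velocity: v(t) = -12·t^5 - 5·t^4 + 20·t^3 - 12·t^2 - 6·t + 5. The derivative of velocity gives acceleration: a(t) = -60·t^4 - 20·t^3 + 60·t^2 - 24·t - 6. Taking d/dt of a(t), we find j(t) = -240·t^3 - 60·t^2 + 120·t - 24. We have jerk j(t) = -240·t^3 - 60·t^2 + 120·t - 24. Substituting t = 5.373533041274823: j(5.373533041274823) = -38350.0674779634.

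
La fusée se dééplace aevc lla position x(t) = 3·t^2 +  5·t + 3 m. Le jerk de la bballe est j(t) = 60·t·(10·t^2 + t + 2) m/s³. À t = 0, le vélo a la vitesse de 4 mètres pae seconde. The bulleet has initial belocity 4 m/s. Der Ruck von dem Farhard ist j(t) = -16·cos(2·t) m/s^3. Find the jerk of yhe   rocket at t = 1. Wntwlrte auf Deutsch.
Ausgehend von der Position x(t) = 3·t^2 + 5·t + 3, nehmen wir 3 Ableitungen. Durch Ableiten von der Position erhalten wir die Geschwindigkeit: v(t) = 6·t + 5. Durch Ableiten von der Geschwindigkeit erhalten wir die Beschleunigung: a(t) = 6. Durch Ableiten von der Beschleunigung erhalten wir den Ruck: j(t) = 0. Mit j(t) = 0 und Einsetzen von t = 1, finden wir j = 0.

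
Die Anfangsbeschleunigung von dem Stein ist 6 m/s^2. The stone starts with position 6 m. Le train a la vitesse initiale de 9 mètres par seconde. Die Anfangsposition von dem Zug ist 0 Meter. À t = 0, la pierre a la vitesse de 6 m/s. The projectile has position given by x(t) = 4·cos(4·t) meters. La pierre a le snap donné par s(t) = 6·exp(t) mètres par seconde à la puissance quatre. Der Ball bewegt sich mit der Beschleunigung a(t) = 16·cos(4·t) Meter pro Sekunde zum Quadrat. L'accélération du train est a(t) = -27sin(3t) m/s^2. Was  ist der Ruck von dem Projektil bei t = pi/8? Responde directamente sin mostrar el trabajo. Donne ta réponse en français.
Le jerk à t = pi/8 est j = 256.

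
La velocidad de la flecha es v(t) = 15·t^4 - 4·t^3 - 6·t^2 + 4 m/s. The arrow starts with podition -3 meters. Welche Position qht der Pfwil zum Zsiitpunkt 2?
Wir müssen das Integral unserer Gleichung für die Geschwindigkeit v(t) = 15·t^4 - 4·t^3 - 6·t^2 + 4 1-mal finden. Durch Integration von der Geschwindigkeit und Verwendung der Anfangsbedingung x(0) = -3, erhalten wir x(t) = 3·t^5 - t^4 - 2·t^3 + 4·t - 3. Aus der Gleichung für die Position x(t) = 3·t^5 - t^4 - 2·t^3 + 4·t - 3, setzen wir t = 2 ein und erhalten x = 69.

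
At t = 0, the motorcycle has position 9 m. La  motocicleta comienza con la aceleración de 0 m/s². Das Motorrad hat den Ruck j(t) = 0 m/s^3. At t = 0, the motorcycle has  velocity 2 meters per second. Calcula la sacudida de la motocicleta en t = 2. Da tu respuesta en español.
Usando j(t) = 0 y sustituyendo t = 2, encontramos j = 0.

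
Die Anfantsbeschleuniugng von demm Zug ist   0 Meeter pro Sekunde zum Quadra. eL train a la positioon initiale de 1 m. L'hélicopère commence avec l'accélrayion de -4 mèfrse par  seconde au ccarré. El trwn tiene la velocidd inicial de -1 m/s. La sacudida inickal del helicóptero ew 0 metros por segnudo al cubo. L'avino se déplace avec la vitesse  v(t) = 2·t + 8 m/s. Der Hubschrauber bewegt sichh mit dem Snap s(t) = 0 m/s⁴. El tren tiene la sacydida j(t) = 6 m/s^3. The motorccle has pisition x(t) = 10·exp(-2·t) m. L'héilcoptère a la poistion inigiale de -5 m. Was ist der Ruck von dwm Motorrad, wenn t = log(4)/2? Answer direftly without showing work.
Bei t = log(4)/2, j = -20.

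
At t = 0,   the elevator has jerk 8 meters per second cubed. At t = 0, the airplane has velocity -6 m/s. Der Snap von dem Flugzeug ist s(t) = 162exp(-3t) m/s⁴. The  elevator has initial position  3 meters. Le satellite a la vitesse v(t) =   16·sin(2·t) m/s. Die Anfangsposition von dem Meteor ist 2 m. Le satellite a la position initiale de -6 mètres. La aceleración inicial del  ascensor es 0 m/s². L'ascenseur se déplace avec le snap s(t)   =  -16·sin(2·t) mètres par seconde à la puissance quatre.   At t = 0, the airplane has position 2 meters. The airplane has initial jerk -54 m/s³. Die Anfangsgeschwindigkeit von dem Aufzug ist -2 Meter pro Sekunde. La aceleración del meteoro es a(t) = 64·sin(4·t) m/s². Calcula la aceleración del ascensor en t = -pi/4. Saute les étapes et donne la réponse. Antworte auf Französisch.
La réponse est -4.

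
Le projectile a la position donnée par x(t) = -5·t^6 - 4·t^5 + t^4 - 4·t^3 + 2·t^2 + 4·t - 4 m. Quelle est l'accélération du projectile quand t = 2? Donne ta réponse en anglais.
To solve this, we need to take 2 derivatives of our position equation x(t) = -5·t^6 - 4·t^5 + t^4 - 4·t^3 + 2·t^2 + 4·t - 4. Taking d/dt of x(t), we find v(t) = -30·t^5 - 20·t^4 + 4·t^3 - 12·t^2 + 4·t + 4. Taking d/dt of v(t), we find a(t) = -150·t^4 - 80·t^3 + 12·t^2 - 24·t + 4. From the given acceleration equation a(t) = -150·t^4 - 80·t^3 + 12·t^2 - 24·t + 4, we substitute t = 2 to get a = -3036.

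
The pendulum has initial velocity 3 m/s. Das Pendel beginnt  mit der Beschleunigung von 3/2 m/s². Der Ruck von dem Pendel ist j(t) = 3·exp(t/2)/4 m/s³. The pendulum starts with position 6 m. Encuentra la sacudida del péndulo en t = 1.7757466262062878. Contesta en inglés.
We have jerk j(t) = 3·exp(t/2)/4. Substituting t = 1.7757466262062878: j(1.7757466262062878) = 1.82246729689904.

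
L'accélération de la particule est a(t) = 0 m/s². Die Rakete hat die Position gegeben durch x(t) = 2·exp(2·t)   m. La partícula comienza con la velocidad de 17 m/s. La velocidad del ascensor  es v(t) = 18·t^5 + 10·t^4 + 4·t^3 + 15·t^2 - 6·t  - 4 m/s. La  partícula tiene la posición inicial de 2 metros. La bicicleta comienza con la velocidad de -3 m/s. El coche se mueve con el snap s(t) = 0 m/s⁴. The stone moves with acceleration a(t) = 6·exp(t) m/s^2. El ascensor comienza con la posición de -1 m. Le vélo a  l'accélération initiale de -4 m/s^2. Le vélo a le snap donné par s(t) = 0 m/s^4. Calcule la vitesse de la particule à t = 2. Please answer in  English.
We need to integrate our acceleration equation a(t) = 0 1 time. The antiderivative of acceleration is velocity. Using v(0) = 17, we get v(t) = 17. Using v(t) = 17 and substituting t = 2, we find v = 17.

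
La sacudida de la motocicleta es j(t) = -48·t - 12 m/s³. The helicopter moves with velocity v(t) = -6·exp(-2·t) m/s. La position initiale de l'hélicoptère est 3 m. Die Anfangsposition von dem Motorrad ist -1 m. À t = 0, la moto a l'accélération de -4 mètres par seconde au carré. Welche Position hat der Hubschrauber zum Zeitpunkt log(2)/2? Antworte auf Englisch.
To find the answer, we compute 1 integral of v(t) = -6·exp(-2·t). The integral of velocity, with x(0) = 3, gives position: x(t) = 3·exp(-2·t). Using x(t) = 3·exp(-2·t) and substituting t = log(2)/2, we find x = 3/2.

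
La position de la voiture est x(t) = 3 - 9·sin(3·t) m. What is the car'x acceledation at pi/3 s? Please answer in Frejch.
Nous devons dériver notre équation de la position x(t) = 3 - 9·sin(3·t) 2 fois. La dérivée de la position donne la vitesse: v(t) = -27·cos(3·t). En prenant d/dt de v(t), nous trouvons a(t) = 81·sin(3·t). De l'équation de l'accélération a(t) = 81·sin(3·t), nous substituons t = pi/3 pour obtenir a = 0.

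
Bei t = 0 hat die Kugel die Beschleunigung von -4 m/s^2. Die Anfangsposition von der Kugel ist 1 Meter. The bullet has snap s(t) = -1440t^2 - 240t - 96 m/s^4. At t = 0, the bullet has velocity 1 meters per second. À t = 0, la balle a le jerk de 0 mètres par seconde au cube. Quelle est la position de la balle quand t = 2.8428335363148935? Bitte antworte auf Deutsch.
Um dies zu lösen, müssen wir 4 Integrale unserer Gleichung für den Snap s(t) = -1440·t^2 - 240·t - 96 finden. Durch Integration von dem Snap und Verwendung der Anfangsbedingung j(0) = 0, erhalten wir j(t) = 24·t·(-20·t^2 - 5·t - 4). Mit ∫j(t)dt und Anwendung von a(0) = -4, finden wir a(t) = -120·t^4 - 40·t^3 - 48·t^2 - 4. Das Integral von der Beschleunigung, mit v(0) = 1, ergibt die Geschwindigkeit: v(t) = -24·t^5 - 10·t^4 - 16·t^3 - 4·t + 1. Das Integral von der Geschwindigkeit, mit x(0) = 1, ergibt die Position: x(t) = -4·t^6 - 2·t^5 - 4·t^4 - 2·t^2 + t + 1. Wir haben die Position x(t) = -4·t^6 - 2·t^5 - 4·t^4 - 2·t^2 + t + 1. Durch Einsetzen von t = 2.8428335363148935: x(2.8428335363148935) = -2756.31995478597.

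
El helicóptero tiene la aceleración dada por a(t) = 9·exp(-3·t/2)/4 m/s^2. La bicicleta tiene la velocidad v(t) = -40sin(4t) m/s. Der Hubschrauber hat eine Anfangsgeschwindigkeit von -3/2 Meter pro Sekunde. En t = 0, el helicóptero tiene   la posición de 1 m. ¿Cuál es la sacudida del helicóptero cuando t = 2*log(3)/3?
Para resolver esto, necesitamos tomar 1 derivada de nuestra ecuación de la aceleración a(t) = 9·exp(-3·t/2)/4. La derivada de la aceleración da la sacudida: j(t) = -27·exp(-3·t/2)/8. Usando j(t) = -27·exp(-3·t/2)/8 y sustituyendo t = 2*log(3)/3, encontramos j = -9/8.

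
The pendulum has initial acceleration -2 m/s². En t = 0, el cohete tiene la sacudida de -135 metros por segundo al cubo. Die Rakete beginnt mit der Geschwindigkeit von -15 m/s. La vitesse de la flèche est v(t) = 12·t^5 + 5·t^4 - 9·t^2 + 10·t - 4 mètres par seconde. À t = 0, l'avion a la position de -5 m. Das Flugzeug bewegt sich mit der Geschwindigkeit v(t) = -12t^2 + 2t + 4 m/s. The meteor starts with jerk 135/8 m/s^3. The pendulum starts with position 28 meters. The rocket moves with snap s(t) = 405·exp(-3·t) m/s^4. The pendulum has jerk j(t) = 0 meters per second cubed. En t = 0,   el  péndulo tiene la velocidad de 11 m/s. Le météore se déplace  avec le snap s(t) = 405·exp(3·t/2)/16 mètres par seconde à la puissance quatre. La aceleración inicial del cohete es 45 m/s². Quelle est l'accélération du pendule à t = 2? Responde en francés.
Nous devons intégrer notre équation du jerk j(t) = 0 1 fois. En intégrant le jerk et en utilisant la condition initiale a(0) = -2, nous obtenons a(t) = -2. De l'équation de l'accélération a(t) = -2, nous substituons t = 2 pour obtenir a = -2.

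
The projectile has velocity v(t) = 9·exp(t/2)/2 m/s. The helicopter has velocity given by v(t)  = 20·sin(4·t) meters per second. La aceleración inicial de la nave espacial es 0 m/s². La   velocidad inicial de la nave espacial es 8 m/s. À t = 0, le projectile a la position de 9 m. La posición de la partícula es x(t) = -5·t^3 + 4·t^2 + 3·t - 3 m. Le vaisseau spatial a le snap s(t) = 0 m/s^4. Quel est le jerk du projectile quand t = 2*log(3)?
En partant de la vitesse v(t) = 9·exp(t/2)/2, nous prenons 2 dérivées. En dérivant la vitesse, nous obtenons l'accélération: a(t) = 9·exp(t/2)/4. La dérivée de l'accélération donne le jerk: j(t) = 9·exp(t/2)/8. En utilisant j(t) = 9·exp(t/2)/8 et en substituant t = 2*log(3), nous trouvons j = 27/8.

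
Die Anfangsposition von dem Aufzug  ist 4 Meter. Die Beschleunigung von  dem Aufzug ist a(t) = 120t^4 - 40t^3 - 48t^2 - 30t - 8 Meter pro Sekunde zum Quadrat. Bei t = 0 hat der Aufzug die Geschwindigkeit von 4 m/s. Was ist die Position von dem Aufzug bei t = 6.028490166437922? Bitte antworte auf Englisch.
We need to integrate our acceleration equation a(t) = 120·t^4 - 40·t^3 - 48·t^2 - 30·t - 8 2 times. The integral of acceleration, with v(0) = 4, gives velocity: v(t) = 24·t^5 - 10·t^4 - 16·t^3 - 15·t^2 - 8·t + 4. The integral of velocity, with x(0) = 4, gives position: x(t) = 4·t^6 - 2·t^5 - 4·t^4 - 5·t^3 - 4·t^2 + 4·t + 4. We have position x(t) = 4·t^6 - 2·t^5 - 4·t^4 - 5·t^3 - 4·t^2 + 4·t + 4. Substituting t = 6.028490166437922: x(6.028490166437922) = 169583.830877060.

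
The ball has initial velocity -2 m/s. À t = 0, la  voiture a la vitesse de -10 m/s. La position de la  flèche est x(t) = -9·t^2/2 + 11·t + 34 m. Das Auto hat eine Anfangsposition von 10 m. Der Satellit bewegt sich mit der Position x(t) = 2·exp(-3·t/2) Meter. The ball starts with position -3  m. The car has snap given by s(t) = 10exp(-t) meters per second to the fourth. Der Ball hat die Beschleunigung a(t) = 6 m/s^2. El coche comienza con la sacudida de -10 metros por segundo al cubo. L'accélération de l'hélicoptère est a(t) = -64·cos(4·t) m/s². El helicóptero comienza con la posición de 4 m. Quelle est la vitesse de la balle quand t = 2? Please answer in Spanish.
Necesitamos integrar nuestra ecuación de la aceleración a(t) = 6 1 vez. La integral de la aceleración es la velocidad. Usando v(0) = -2, obtenemos v(t) = 6·t - 2. Usando v(t) = 6·t - 2 y sustituyendo t = 2, encontramos v = 10.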